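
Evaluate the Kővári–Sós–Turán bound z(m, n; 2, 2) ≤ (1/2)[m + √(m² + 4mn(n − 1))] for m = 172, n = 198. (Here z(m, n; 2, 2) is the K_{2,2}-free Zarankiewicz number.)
z(172, 198; 2, 2) ≤ (1/2)[172 + √(172² + 4·172·198·197)] = (1/2)[172 + √26865712] = 2677.6072

Kővári–Sós–Turán: let r_1, ..., r_172 be the row sums and z = Σ r_i the total number of 1s. Each pair of columns can share at most one row with both entries 1 (else a 2×2 all-ones block appears), so Σ_i C(r_i, 2) ≤ C(198, 2) = 19503. By convexity Σ_i C(r_i, 2) ≥ 172·C(z/172, 2) = z(z − 172)/(2·172), giving z² − 172z − 172·198·197 ≤ 0 and hence z ≤ (1/2)[172 + √(29584 + 4·6709032)] = (1/2)[172 + √26865712] ≈ (1/2)(172 + 5183.2144) = 2677.6072.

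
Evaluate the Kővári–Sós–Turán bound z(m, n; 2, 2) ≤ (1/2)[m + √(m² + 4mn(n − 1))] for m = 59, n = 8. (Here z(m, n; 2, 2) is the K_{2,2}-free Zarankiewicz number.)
z(59, 8; 2, 2) ≤ (1/2)[59 + √(59² + 4·59·8·7)] = (1/2)[59 + √16697] = 94.1084

Kővári–Sós–Turán: let r_1, ..., r_59 be the row sums and z = Σ r_i the total number of 1s. Each pair of columns can share at most one row with both entries 1 (else a 2×2 all-ones block appears), so Σ_i C(r_i, 2) ≤ C(8, 2) = 28. By convexity Σ_i C(r_i, 2) ≥ 59·C(z/59, 2) = z(z − 59)/(2·59), giving z² − 59z − 59·8·7 ≤ 0 and hence z ≤ (1/2)[59 + √(3481 + 4·3304)] = (1/2)[59 + √16697] ≈ (1/2)(59 + 129.2169) = 94.1084.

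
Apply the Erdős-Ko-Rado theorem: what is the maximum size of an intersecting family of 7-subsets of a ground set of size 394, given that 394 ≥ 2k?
max |F| = C(393, 6) = 4924575638164

The Erdős-Ko-Rado theorem states: for n ≥ 2k, an intersecting family of k-subsets of an n-element set has size at most C(n − 1, k − 1), with equality for 'star' families {A ⊆ [n] : |A| = k, i ∈ A} (fix an element i). For n = 394, k = 7: C(393, 6) = 4924575638164.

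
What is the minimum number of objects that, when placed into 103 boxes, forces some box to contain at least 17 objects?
n = (17 − 1)·103 + 1 = 1649

By the generalised pigeonhole principle, to guarantee some box contains ≥ r objects we need more than (r − 1) · k objects total. Threshold: n = (r − 1) · k + 1. With r = 17 and k = 103: n = 16 · 103 + 1 = 1648 + 1 = 1649. For n = 1648 = 16 · 103, we can put exactly 16 objects in every box, avoiding 17 in any single one — so 1649 is tight.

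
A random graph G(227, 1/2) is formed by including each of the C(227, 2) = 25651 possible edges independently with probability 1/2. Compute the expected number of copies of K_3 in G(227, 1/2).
E[# K_3] = C(227, 3) · (1/2)^C(3, 2) = 1923825 / 2^3 = 240478.125

For each 3-subset S of vertices (there are C(227, 3) = 1923825 such S), let X_S = 1 if S induces a K_3 (all C(3, 2) = 3 edges present). Then P(X_S = 1) = (1/2)^3 = 1/8. By linearity of expectation, E[# K_3] = C(227, 3) · (1/2)^3 = 1923825 / 8 = 240478.125.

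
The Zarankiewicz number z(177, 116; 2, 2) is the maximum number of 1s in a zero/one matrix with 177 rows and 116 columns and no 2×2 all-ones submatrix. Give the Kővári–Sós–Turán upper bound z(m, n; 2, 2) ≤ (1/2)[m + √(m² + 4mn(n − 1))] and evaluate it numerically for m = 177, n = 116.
z(177, 116; 2, 2) ≤ (1/2)[177 + √(177² + 4·177·116·115)] = (1/2)[177 + √9476049] = 1627.6596

Kővári–Sós–Turán: let r_1, ..., r_177 be the row sums and z = Σ r_i the total number of 1s. Each pair of columns can share at most one row with both entries 1 (else a 2×2 all-ones block appears), so Σ_i C(r_i, 2) ≤ C(116, 2) = 6670. By convexity Σ_i C(r_i, 2) ≥ 177·C(z/177, 2) = z(z − 177)/(2·177), giving z² − 177z − 177·116·115 ≤ 0 and hence z ≤ (1/2)[177 + √(31329 + 4·2361180)] = (1/2)[177 + √9476049] ≈ (1/2)(177 + 3078.3192) = 1627.6596.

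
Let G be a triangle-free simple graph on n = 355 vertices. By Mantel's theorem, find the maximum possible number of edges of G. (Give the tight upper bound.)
ex(355, K_3) = ⌊355^2/4⌋ = 31506

Mantel (1907): a triangle-free graph on n vertices has at most ⌊n^2/4⌋ edges, with equality for the complete bipartite graph K_{⌊n/2⌋, ⌈n/2⌉}. For n = 355: ⌊355^2/4⌋ = ⌊126025/4⌋ = 31506. The extremal graph is K_{177, 178}, which has 177·178 = 31506 edges.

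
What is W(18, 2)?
W(18, 2) = 18 + 1 = 19

A 2-term AP is any pair of integers, so a monochromatic 2-AP exists iff some colour is used at least twice. With 18 colours, the colouring i ↦ i on {1, ..., 18} uses each colour once, avoiding any monochromatic pair, so W(18, 2) > 18. For {1, ..., 19}, pigeonhole forces two integers of the same colour, which form a monochromatic 2-AP. Hence W(18, 2) = 19.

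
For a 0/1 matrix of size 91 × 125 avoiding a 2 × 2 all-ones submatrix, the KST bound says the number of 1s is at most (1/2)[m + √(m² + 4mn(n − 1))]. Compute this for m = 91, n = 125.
z(91, 125; 2, 2) ≤ (1/2)[91 + √(91² + 4·91·125·124)] = (1/2)[91 + √5650281] = 1234.016

Kővári–Sós–Turán: let r_1, ..., r_91 be the row sums and z = Σ r_i the total number of 1s. Each pair of columns can share at most one row with both entries 1 (else a 2×2 all-ones block appears), so Σ_i C(r_i, 2) ≤ C(125, 2) = 7750. By convexity Σ_i C(r_i, 2) ≥ 91·C(z/91, 2) = z(z − 91)/(2·91), giving z² − 91z − 91·125·124 ≤ 0 and hence z ≤ (1/2)[91 + √(8281 + 4·1410500)] = (1/2)[91 + √5650281] ≈ (1/2)(91 + 2377.032) = 1234.016.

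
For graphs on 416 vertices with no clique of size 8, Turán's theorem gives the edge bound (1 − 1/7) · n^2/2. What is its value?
Turán density bound = (6/7) · 416^2/2 = 519168/7 ≈ 74166.8571

Turán's theorem: ex(n, K_{r+1}) is achieved by the complete r-partite Turán graph T(n, r) with parts as balanced as possible, and is at most (1 − 1/r) · n^2/2. For r = 7, n = 416: the density bound is (6/7) · 173056/2 = 519168/7 ≈ 74166.8571. The integer-valued extremum is e(T(416, 7)) = 74166, which is strictly less than the density bound 519168/7 since 7 ∤ 416 (the parts of T(416, 7) cannot all be equal).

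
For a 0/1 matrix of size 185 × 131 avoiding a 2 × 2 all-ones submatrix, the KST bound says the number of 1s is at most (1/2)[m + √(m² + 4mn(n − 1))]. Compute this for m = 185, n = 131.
z(185, 131; 2, 2) ≤ (1/2)[185 + √(185² + 4·185·131·130)] = (1/2)[185 + √12636425] = 1869.8875

Kővári–Sós–Turán: let r_1, ..., r_185 be the row sums and z = Σ r_i the total number of 1s. Each pair of columns can share at most one row with both entries 1 (else a 2×2 all-ones block appears), so Σ_i C(r_i, 2) ≤ C(131, 2) = 8515. By convexity Σ_i C(r_i, 2) ≥ 185·C(z/185, 2) = z(z − 185)/(2·185), giving z² − 185z − 185·131·130 ≤ 0 and hence z ≤ (1/2)[185 + √(34225 + 4·3150550)] = (1/2)[185 + √12636425] ≈ (1/2)(185 + 3554.775) = 1869.8875.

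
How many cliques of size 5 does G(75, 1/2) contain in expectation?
E[# K_5] = C(75, 5) · (1/2)^C(5, 2) = 17259390 / 2^10 = 8629695/512 ≈ 16854.873047

For each 5-subset S of vertices (there are C(75, 5) = 17259390 such S), let X_S = 1 if S induces a K_5 (all C(5, 2) = 10 edges present). Then P(X_S = 1) = (1/2)^10 = 1/1024. By linearity of expectation, E[# K_5] = C(75, 5) · (1/2)^10 = 17259390 / 1024 = 8629695/512 ≈ 16854.873047.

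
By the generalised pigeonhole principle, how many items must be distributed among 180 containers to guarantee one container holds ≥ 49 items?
n = (49 − 1)·180 + 1 = 8641

By the generalised pigeonhole principle, to guarantee some box contains ≥ r objects we need more than (r − 1) · k objects total. Threshold: n = (r − 1) · k + 1. With r = 49 and k = 180: n = 48 · 180 + 1 = 8640 + 1 = 8641. For n = 8640 = 48 · 180, we can put exactly 48 objects in every box, avoiding 49 in any single one — so 8641 is tight.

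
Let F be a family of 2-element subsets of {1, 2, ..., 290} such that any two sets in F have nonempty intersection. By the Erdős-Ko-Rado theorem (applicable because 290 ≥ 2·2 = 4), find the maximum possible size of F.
max |F| = C(289, 1) = 289

Erdős-Ko-Rado (1961): when n ≥ 2k, max |F| = C(n−1, k−1). The bound is attained by the star {A : i ∈ A} for any fixed i ∈ [n]. Here C(290−1, 2−1) = C(289, 1) = 289.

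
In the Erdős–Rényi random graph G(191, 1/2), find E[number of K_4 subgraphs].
E[# K_4] = C(191, 4) · (1/2)^C(4, 2) = 53727345 / 2^6 = 839489.765625

For each 4-subset S of vertices (there are C(191, 4) = 53727345 such S), let X_S = 1 if S induces a K_4 (all C(4, 2) = 6 edges present). Then P(X_S = 1) = (1/2)^6 = 1/64. By linearity of expectation, E[# K_4] = C(191, 4) · (1/2)^6 = 53727345 / 64 = 839489.765625.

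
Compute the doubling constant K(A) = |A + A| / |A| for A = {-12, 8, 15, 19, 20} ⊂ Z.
K = |A + A| / |A| = 15/5 = 3

Enumerate A + A = {a + b : a, b ∈ A}. With |A| = 5, there are |A|^2 = 25 ordered sum pairs; collecting distinct values, A + A = {-24, -4, 3, 7, 8, 16, 23, 27, 28, 30, 34, 35, 38, 39, 40}, so |A + A| = 15. Thus K = 15/5 = 3. For comparison, the minimum possible |A + A| over all 5-element sets is 2·5 − 1 = 9 (so min K = 9/5), attained only by arithmetic progressions.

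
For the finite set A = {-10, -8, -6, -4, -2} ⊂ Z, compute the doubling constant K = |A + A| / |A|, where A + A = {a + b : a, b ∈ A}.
K = |A + A| / |A| = 9/5

Enumerate A + A = {a + b : a, b ∈ A}. With |A| = 5, there are |A|^2 = 25 ordered sum pairs; collecting distinct values, A + A = {-20, -18, -16, -14, -12, -10, -8, -6, -4}, so |A + A| = 9. Thus K = 9/5. Here |A + A| = 2|A| − 1 = 9, the minimum possible — so K = 9/5 is minimal, which holds iff A is an arithmetic progression.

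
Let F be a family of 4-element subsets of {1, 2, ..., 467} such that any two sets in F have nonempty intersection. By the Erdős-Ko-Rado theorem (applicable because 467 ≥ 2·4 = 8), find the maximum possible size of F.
max |F| = C(466, 3) = 16757360

The Erdős-Ko-Rado theorem states: for n ≥ 2k, an intersecting family of k-subsets of an n-element set has size at most C(n − 1, k − 1), with equality for 'star' families {A ⊆ [n] : |A| = k, i ∈ A} (fix an element i). For n = 467, k = 4: C(466, 3) = 16757360.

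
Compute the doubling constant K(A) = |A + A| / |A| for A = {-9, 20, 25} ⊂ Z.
K = |A + A| / |A| = 6/3 = 2

Enumerate A + A = {a + b : a, b ∈ A}. With |A| = 3, there are |A|^2 = 9 ordered sum pairs; collecting distinct values, A + A = {-18, 11, 16, 40, 45, 50}, so |A + A| = 6. Thus K = 6/3 = 2. For comparison, the minimum possible |A + A| over all 3-element sets is 2·3 − 1 = 5 (so min K = 5/3), attained only by arithmetic progressions.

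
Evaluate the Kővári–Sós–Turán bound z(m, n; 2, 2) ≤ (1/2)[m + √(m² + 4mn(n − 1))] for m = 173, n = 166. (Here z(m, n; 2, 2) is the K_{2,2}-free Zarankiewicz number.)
z(173, 166; 2, 2) ≤ (1/2)[173 + √(173² + 4·173·166·165)] = (1/2)[173 + √18983809] = 2265.0207

Kővári–Sós–Turán: let r_1, ..., r_173 be the row sums and z = Σ r_i the total number of 1s. Each pair of columns can share at most one row with both entries 1 (else a 2×2 all-ones block appears), so Σ_i C(r_i, 2) ≤ C(166, 2) = 13695. By convexity Σ_i C(r_i, 2) ≥ 173·C(z/173, 2) = z(z − 173)/(2·173), giving z² − 173z − 173·166·165 ≤ 0 and hence z ≤ (1/2)[173 + √(29929 + 4·4738470)] = (1/2)[173 + √18983809] ≈ (1/2)(173 + 4357.0413) = 2265.0207.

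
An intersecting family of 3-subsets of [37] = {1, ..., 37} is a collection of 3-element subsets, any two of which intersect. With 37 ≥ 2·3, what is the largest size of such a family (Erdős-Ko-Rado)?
max |F| = C(36, 2) = 630

Erdős-Ko-Rado (1961): when n ≥ 2k, max |F| = C(n−1, k−1). The bound is attained by the star {A : i ∈ A} for any fixed i ∈ [n]. Here C(37−1, 3−1) = C(36, 2) = 630.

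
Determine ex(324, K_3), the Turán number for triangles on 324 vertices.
ex(324, K_3) = ⌊324^2/4⌋ = 26244

Mantel (1907): a triangle-free graph on n vertices has at most ⌊n^2/4⌋ edges, with equality for the complete bipartite graph K_{⌊n/2⌋, ⌈n/2⌉}. For n = 324: ⌊324^2/4⌋ = ⌊104976/4⌋ = 26244. The extremal graph is K_{162, 162}, which has 162·162 = 26244 edges.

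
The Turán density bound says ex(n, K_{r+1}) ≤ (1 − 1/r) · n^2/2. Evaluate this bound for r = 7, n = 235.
Turán density bound = (6/7) · 235^2/2 = 165675/7 ≈ 23667.8571

Turán's theorem: ex(n, K_{r+1}) is achieved by the complete r-partite Turán graph T(n, r) with parts as balanced as possible, and is at most (1 − 1/r) · n^2/2. For r = 7, n = 235: the density bound is (6/7) · 55225/2 = 165675/7 ≈ 23667.8571. The integer-valued extremum is e(T(235, 7)) = 23667, which is strictly less than the density bound 165675/7 since 7 ∤ 235 (the parts of T(235, 7) cannot all be equal).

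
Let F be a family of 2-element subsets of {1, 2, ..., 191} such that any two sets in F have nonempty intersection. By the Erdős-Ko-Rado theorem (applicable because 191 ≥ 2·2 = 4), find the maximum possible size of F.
max |F| = C(190, 1) = 190

The Erdős-Ko-Rado theorem states: for n ≥ 2k, an intersecting family of k-subsets of an n-element set has size at most C(n − 1, k − 1), with equality for 'star' families {A ⊆ [n] : |A| = k, i ∈ A} (fix an element i). For n = 191, k = 2: C(190, 1) = 190.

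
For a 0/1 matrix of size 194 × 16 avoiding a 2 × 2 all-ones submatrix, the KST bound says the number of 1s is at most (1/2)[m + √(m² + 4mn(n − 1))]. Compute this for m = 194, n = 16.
z(194, 16; 2, 2) ≤ (1/2)[194 + √(194² + 4·194·16·15)] = (1/2)[194 + √223876] = 333.5777

Kővári–Sós–Turán: let r_1, ..., r_194 be the row sums and z = Σ r_i the total number of 1s. Each pair of columns can share at most one row with both entries 1 (else a 2×2 all-ones block appears), so Σ_i C(r_i, 2) ≤ C(16, 2) = 120. By convexity Σ_i C(r_i, 2) ≥ 194·C(z/194, 2) = z(z − 194)/(2·194), giving z² − 194z − 194·16·15 ≤ 0 and hence z ≤ (1/2)[194 + √(37636 + 4·46560)] = (1/2)[194 + √223876] ≈ (1/2)(194 + 473.1554) = 333.5777.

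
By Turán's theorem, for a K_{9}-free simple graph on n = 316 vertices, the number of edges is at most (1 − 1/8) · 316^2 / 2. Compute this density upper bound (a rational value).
Turán density bound = (7/8) · 316^2/2 = 43687

Turán's theorem: ex(n, K_{r+1}) is achieved by the complete r-partite Turán graph T(n, r) with parts as balanced as possible, and is at most (1 − 1/r) · n^2/2. For r = 8, n = 316: the density bound is (7/8) · 99856/2 = 43687. The integer-valued extremum is e(T(316, 8)) = 43686, which is strictly less than the density bound 43687 since 8 ∤ 316 (the parts of T(316, 8) cannot all be equal).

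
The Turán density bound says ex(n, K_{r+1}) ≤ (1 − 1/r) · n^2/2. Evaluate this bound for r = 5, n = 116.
Turán density bound = (4/5) · 116^2/2 = 26912/5 ≈ 5382.4

Turán's theorem: ex(n, K_{r+1}) is achieved by the complete r-partite Turán graph T(n, r) with parts as balanced as possible, and is at most (1 − 1/r) · n^2/2. For r = 5, n = 116: the density bound is (4/5) · 13456/2 = 26912/5 ≈ 5382.4. The integer-valued extremum is e(T(116, 5)) = 5382, which is strictly less than the density bound 26912/5 since 5 ∤ 116 (the parts of T(116, 5) cannot all be equal).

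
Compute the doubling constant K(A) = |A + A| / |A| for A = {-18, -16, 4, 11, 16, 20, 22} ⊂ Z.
K = |A + A| / |A| = 27/7

Enumerate A + A = {a + b : a, b ∈ A}. With |A| = 7, there are |A|^2 = 49 ordered sum pairs; collecting distinct values, A + A = {-36, -34, -32, -14, -12, -7, -5, -2, 0, 2, 4, 6, 8, 15, 20, 22, 24, 26, 27, 31, 32, 33, 36, 38, 40, 42, 44}, so |A + A| = 27. Thus K = 27/7. For comparison, the minimum possible |A + A| over all 7-element sets is 2·7 − 1 = 13 (so min K = 13/7), attained only by arithmetic progressions.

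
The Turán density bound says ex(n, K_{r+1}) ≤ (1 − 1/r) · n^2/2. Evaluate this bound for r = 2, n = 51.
Turán density bound = (1/2) · 51^2/2 = 2601/4 ≈ 650.25

Turán's theorem: ex(n, K_{r+1}) is achieved by the complete r-partite Turán graph T(n, r) with parts as balanced as possible, and is at most (1 − 1/r) · n^2/2. For r = 2, n = 51: the density bound is (1/2) · 2601/2 = 2601/4 ≈ 650.25. The integer-valued extremum is e(T(51, 2)) = 650, which is strictly less than the density bound 2601/4 since 2 ∤ 51 (the parts of T(51, 2) cannot all be equal).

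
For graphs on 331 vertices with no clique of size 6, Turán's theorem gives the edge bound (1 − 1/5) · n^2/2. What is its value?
Turán density bound = (4/5) · 331^2/2 = 219122/5 ≈ 43824.4

Turán's theorem: ex(n, K_{r+1}) is achieved by the complete r-partite Turán graph T(n, r) with parts as balanced as possible, and is at most (1 − 1/r) · n^2/2. For r = 5, n = 331: the density bound is (4/5) · 109561/2 = 219122/5 ≈ 43824.4. The integer-valued extremum is e(T(331, 5)) = 43824, which is strictly less than the density bound 219122/5 since 5 ∤ 331 (the parts of T(331, 5) cannot all be equal).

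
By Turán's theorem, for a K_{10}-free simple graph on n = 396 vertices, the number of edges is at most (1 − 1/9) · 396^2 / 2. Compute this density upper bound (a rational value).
Turán density bound = (8/9) · 396^2/2 = 69696

Turán's theorem: ex(n, K_{r+1}) is achieved by the complete r-partite Turán graph T(n, r) with parts as balanced as possible, and is at most (1 − 1/r) · n^2/2. For r = 9, n = 396: the density bound is (8/9) · 156816/2 = 69696. Since 9 ∣ 396, the Turán graph T(396, 9) has parts of equal size 44, and its edge count e(T(396, 9)) = 69696 attains the density bound exactly.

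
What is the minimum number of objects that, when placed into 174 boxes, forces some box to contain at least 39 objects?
n = (39 − 1)·174 + 1 = 6613

By the generalised pigeonhole principle, to guarantee some box contains ≥ r objects we need more than (r − 1) · k objects total. Threshold: n = (r − 1) · k + 1. With r = 39 and k = 174: n = 38 · 174 + 1 = 6612 + 1 = 6613. For n = 6612 = 38 · 174, we can put exactly 38 objects in every box, avoiding 39 in any single one — so 6613 is tight.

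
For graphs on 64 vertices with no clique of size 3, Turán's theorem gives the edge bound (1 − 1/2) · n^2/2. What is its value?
Turán density bound = (1/2) · 64^2/2 = 1024

Turán's theorem: ex(n, K_{r+1}) is achieved by the complete r-partite Turán graph T(n, r) with parts as balanced as possible, and is at most (1 − 1/r) · n^2/2. For r = 2, n = 64: the density bound is (1/2) · 4096/2 = 1024. Since 2 ∣ 64, the Turán graph T(64, 2) has parts of equal size 32, and its edge count e(T(64, 2)) = 1024 attains the density bound exactly.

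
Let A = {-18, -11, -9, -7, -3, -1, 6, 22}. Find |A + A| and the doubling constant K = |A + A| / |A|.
K = |A + A| / |A| = 31/8

Enumerate A + A = {a + b : a, b ∈ A}. With |A| = 8, there are |A|^2 = 64 ordered sum pairs; collecting distinct values, A + A = {-36, -29, -27, -25, -22, -21, -20, -19, -18, -16, -14, -12, -10, -8, -6, -5, -4, -3, -2, -1, 3, 4, 5, 11, 12, 13, 15, 19, 21, 28, 44}, so |A + A| = 31. Thus K = 31/8. For comparison, the minimum possible |A + A| over all 8-element sets is 2·8 − 1 = 15 (so min K = 15/8), attained only by arithmetic progressions.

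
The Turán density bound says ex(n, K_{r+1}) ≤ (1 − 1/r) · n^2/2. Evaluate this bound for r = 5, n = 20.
Turán density bound = (4/5) · 20^2/2 = 160

Turán's theorem: ex(n, K_{r+1}) is achieved by the complete r-partite Turán graph T(n, r) with parts as balanced as possible, and is at most (1 − 1/r) · n^2/2. For r = 5, n = 20: the density bound is (4/5) · 400/2 = 160. Since 5 ∣ 20, the Turán graph T(20, 5) has parts of equal size 4, and its edge count e(T(20, 5)) = 160 attains the density bound exactly.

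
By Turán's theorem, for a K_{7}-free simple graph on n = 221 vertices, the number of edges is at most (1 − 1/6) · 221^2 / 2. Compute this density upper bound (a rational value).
Turán density bound = (5/6) · 221^2/2 = 244205/12 ≈ 20350.4167

Turán's theorem: ex(n, K_{r+1}) is achieved by the complete r-partite Turán graph T(n, r) with parts as balanced as possible, and is at most (1 − 1/r) · n^2/2. For r = 6, n = 221: the density bound is (5/6) · 48841/2 = 244205/12 ≈ 20350.4167. The integer-valued extremum is e(T(221, 6)) = 20350, which is strictly less than the density bound 244205/12 since 6 ∤ 221 (the parts of T(221, 6) cannot all be equal).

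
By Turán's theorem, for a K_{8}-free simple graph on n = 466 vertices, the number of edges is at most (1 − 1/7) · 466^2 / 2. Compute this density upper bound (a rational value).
Turán density bound = (6/7) · 466^2/2 = 651468/7 ≈ 93066.8571

Turán's theorem: ex(n, K_{r+1}) is achieved by the complete r-partite Turán graph T(n, r) with parts as balanced as possible, and is at most (1 − 1/r) · n^2/2. For r = 7, n = 466: the density bound is (6/7) · 217156/2 = 651468/7 ≈ 93066.8571. The integer-valued extremum is e(T(466, 7)) = 93066, which is strictly less than the density bound 651468/7 since 7 ∤ 466 (the parts of T(466, 7) cannot all be equal).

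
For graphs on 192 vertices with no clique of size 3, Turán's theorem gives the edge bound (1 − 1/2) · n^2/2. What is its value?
Turán density bound = (1/2) · 192^2/2 = 9216

Turán's theorem: ex(n, K_{r+1}) is achieved by the complete r-partite Turán graph T(n, r) with parts as balanced as possible, and is at most (1 − 1/r) · n^2/2. For r = 2, n = 192: the density bound is (1/2) · 36864/2 = 9216. Since 2 ∣ 192, the Turán graph T(192, 2) has parts of equal size 96, and its edge count e(T(192, 2)) = 9216 attains the density bound exactly.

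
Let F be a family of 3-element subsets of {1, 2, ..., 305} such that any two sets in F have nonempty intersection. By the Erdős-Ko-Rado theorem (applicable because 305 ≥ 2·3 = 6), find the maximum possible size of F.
max |F| = C(304, 2) = 46056

Erdős-Ko-Rado (1961): when n ≥ 2k, max |F| = C(n−1, k−1). The bound is attained by the star {A : i ∈ A} for any fixed i ∈ [n]. Here C(305−1, 3−1) = C(304, 2) = 46056.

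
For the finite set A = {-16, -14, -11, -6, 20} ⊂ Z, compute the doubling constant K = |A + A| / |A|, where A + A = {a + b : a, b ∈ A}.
K = |A + A| / |A| = 14/5

Enumerate A + A = {a + b : a, b ∈ A}. With |A| = 5, there are |A|^2 = 25 ordered sum pairs; collecting distinct values, A + A = {-32, -30, -28, -27, -25, -22, -20, -17, -12, 4, 6, 9, 14, 40}, so |A + A| = 14. Thus K = 14/5. For comparison, the minimum possible |A + A| over all 5-element sets is 2·5 − 1 = 9 (so min K = 9/5), attained only by arithmetic progressions.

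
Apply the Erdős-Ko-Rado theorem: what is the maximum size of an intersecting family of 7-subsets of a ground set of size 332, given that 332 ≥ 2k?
max |F| = C(331, 6) = 1745197296766

The Erdős-Ko-Rado theorem states: for n ≥ 2k, an intersecting family of k-subsets of an n-element set has size at most C(n − 1, k − 1), with equality for 'star' families {A ⊆ [n] : |A| = k, i ∈ A} (fix an element i). For n = 332, k = 7: C(331, 6) = 1745197296766.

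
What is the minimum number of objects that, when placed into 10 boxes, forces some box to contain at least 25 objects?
n = (25 − 1)·10 + 1 = 241

By the generalised pigeonhole principle, to guarantee some box contains ≥ r objects we need more than (r − 1) · k objects total. Threshold: n = (r − 1) · k + 1. With r = 25 and k = 10: n = 24 · 10 + 1 = 240 + 1 = 241. For n = 240 = 24 · 10, we can put exactly 24 objects in every box, avoiding 25 in any single one — so 241 is tight.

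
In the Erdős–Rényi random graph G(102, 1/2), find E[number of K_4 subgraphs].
E[# K_4] = C(102, 4) · (1/2)^C(4, 2) = 4249575 / 2^6 = 66399.609375

For each 4-subset S of vertices (there are C(102, 4) = 4249575 such S), let X_S = 1 if S induces a K_4 (all C(4, 2) = 6 edges present). Then P(X_S = 1) = (1/2)^6 = 1/64. By linearity of expectation, E[# K_4] = C(102, 4) · (1/2)^6 = 4249575 / 64 = 66399.609375.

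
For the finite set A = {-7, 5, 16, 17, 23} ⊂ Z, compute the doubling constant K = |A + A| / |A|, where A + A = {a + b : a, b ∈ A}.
K = |A + A| / |A| = 14/5

Enumerate A + A = {a + b : a, b ∈ A}. With |A| = 5, there are |A|^2 = 25 ordered sum pairs; collecting distinct values, A + A = {-14, -2, 9, 10, 16, 21, 22, 28, 32, 33, 34, 39, 40, 46}, so |A + A| = 14. Thus K = 14/5. For comparison, the minimum possible |A + A| over all 5-element sets is 2·5 − 1 = 9 (so min K = 9/5), attained only by arithmetic progressions.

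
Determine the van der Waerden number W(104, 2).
W(104, 2) = 104 + 1 = 105

A 2-term AP is any pair of integers, so a monochromatic 2-AP exists iff some colour is used at least twice. With 104 colours, the colouring i ↦ i on {1, ..., 104} uses each colour once, avoiding any monochromatic pair, so W(104, 2) > 104. For {1, ..., 105}, pigeonhole forces two integers of the same colour, which form a monochromatic 2-AP. Hence W(104, 2) = 105.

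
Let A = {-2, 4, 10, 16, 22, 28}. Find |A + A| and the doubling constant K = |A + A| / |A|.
K = |A + A| / |A| = 11/6

Enumerate A + A = {a + b : a, b ∈ A}. With |A| = 6, there are |A|^2 = 36 ordered sum pairs; collecting distinct values, A + A = {-4, 2, 8, 14, 20, 26, 32, 38, 44, 50, 56}, so |A + A| = 11. Thus K = 11/6. Here |A + A| = 2|A| − 1 = 11, the minimum possible — so K = 11/6 is minimal, which holds iff A is an arithmetic progression.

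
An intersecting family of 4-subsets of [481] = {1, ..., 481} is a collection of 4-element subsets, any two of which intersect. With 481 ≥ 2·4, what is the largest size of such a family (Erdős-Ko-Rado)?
max |F| = C(480, 3) = 18316960

The Erdős-Ko-Rado theorem states: for n ≥ 2k, an intersecting family of k-subsets of an n-element set has size at most C(n − 1, k − 1), with equality for 'star' families {A ⊆ [n] : |A| = k, i ∈ A} (fix an element i). For n = 481, k = 4: C(480, 3) = 18316960.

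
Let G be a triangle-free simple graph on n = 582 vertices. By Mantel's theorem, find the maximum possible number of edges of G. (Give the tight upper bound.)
ex(582, K_3) = ⌊582^2/4⌋ = 84681

Mantel (1907): a triangle-free graph on n vertices has at most ⌊n^2/4⌋ edges, with equality for the complete bipartite graph K_{⌊n/2⌋, ⌈n/2⌉}. For n = 582: ⌊582^2/4⌋ = ⌊338724/4⌋ = 84681. The extremal graph is K_{291, 291}, which has 291·291 = 84681 edges.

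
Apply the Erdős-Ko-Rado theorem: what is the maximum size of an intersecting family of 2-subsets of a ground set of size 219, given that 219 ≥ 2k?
max |F| = C(218, 1) = 218

The Erdős-Ko-Rado theorem states: for n ≥ 2k, an intersecting family of k-subsets of an n-element set has size at most C(n − 1, k − 1), with equality for 'star' families {A ⊆ [n] : |A| = k, i ∈ A} (fix an element i). For n = 219, k = 2: C(218, 1) = 218.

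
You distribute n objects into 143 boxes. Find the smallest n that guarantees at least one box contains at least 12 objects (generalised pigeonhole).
n = (12 − 1)·143 + 1 = 1574

By the generalised pigeonhole principle, to guarantee some box contains ≥ r objects we need more than (r − 1) · k objects total. Threshold: n = (r − 1) · k + 1. With r = 12 and k = 143: n = 11 · 143 + 1 = 1573 + 1 = 1574. For n = 1573 = 11 · 143, we can put exactly 11 objects in every box, avoiding 12 in any single one — so 1574 is tight.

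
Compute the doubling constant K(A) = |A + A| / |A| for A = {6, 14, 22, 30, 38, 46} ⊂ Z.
K = |A + A| / |A| = 11/6

Enumerate A + A = {a + b : a, b ∈ A}. With |A| = 6, there are |A|^2 = 36 ordered sum pairs; collecting distinct values, A + A = {12, 20, 28, 36, 44, 52, 60, 68, 76, 84, 92}, so |A + A| = 11. Thus K = 11/6. Here |A + A| = 2|A| − 1 = 11, the minimum possible — so K = 11/6 is minimal, which holds iff A is an arithmetic progression.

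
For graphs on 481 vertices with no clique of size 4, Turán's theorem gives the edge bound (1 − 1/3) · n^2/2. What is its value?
Turán density bound = (2/3) · 481^2/2 = 231361/3 ≈ 77120.3333

Turán's theorem: ex(n, K_{r+1}) is achieved by the complete r-partite Turán graph T(n, r) with parts as balanced as possible, and is at most (1 − 1/r) · n^2/2. For r = 3, n = 481: the density bound is (2/3) · 231361/2 = 231361/3 ≈ 77120.3333. The integer-valued extremum is e(T(481, 3)) = 77120, which is strictly less than the density bound 231361/3 since 3 ∤ 481 (the parts of T(481, 3) cannot all be equal).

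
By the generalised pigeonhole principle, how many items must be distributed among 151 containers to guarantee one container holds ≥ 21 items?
n = (21 − 1)·151 + 1 = 3021

By the generalised pigeonhole principle, to guarantee some box contains ≥ r objects we need more than (r − 1) · k objects total. Threshold: n = (r − 1) · k + 1. With r = 21 and k = 151: n = 20 · 151 + 1 = 3020 + 1 = 3021. For n = 3020 = 20 · 151, we can put exactly 20 objects in every box, avoiding 21 in any single one — so 3021 is tight.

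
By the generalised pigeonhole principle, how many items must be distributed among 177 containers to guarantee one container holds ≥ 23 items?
n = (23 − 1)·177 + 1 = 3895

By the generalised pigeonhole principle, to guarantee some box contains ≥ r objects we need more than (r − 1) · k objects total. Threshold: n = (r − 1) · k + 1. With r = 23 and k = 177: n = 22 · 177 + 1 = 3894 + 1 = 3895. For n = 3894 = 22 · 177, we can put exactly 22 objects in every box, avoiding 23 in any single one — so 3895 is tight.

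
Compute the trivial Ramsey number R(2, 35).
R(2, 35) = 35

R(2, k) = k for all k ≥ 2: in a 2-colouring of K_k, either some edge is red (a red K_2) or all edges are blue (a blue K_k). And K_{34} coloured all-blue has no blue K_35, so R(2, 35) > 34. Hence R(2, 35) = 35.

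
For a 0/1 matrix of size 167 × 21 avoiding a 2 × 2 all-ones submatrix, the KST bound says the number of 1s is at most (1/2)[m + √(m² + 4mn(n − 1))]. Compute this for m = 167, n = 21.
z(167, 21; 2, 2) ≤ (1/2)[167 + √(167² + 4·167·21·20)] = (1/2)[167 + √308449] = 361.1909

Kővári–Sós–Turán: let r_1, ..., r_167 be the row sums and z = Σ r_i the total number of 1s. Each pair of columns can share at most one row with both entries 1 (else a 2×2 all-ones block appears), so Σ_i C(r_i, 2) ≤ C(21, 2) = 210. By convexity Σ_i C(r_i, 2) ≥ 167·C(z/167, 2) = z(z − 167)/(2·167), giving z² − 167z − 167·21·20 ≤ 0 and hence z ≤ (1/2)[167 + √(27889 + 4·70140)] = (1/2)[167 + √308449] ≈ (1/2)(167 + 555.3819) = 361.1909.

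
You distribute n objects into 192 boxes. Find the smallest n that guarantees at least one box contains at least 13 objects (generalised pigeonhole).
n = (13 − 1)·192 + 1 = 2305

By the generalised pigeonhole principle, to guarantee some box contains ≥ r objects we need more than (r − 1) · k objects total. Threshold: n = (r − 1) · k + 1. With r = 13 and k = 192: n = 12 · 192 + 1 = 2304 + 1 = 2305. For n = 2304 = 12 · 192, we can put exactly 12 objects in every box, avoiding 13 in any single one — so 2305 is tight.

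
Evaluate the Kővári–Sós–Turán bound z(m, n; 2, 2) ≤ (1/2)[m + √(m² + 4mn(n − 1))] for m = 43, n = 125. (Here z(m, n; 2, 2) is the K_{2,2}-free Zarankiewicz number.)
z(43, 125; 2, 2) ≤ (1/2)[43 + √(43² + 4·43·125·124)] = (1/2)[43 + √2667849] = 838.1776

Kővári–Sós–Turán: let r_1, ..., r_43 be the row sums and z = Σ r_i the total number of 1s. Each pair of columns can share at most one row with both entries 1 (else a 2×2 all-ones block appears), so Σ_i C(r_i, 2) ≤ C(125, 2) = 7750. By convexity Σ_i C(r_i, 2) ≥ 43·C(z/43, 2) = z(z − 43)/(2·43), giving z² − 43z − 43·125·124 ≤ 0 and hence z ≤ (1/2)[43 + √(1849 + 4·666500)] = (1/2)[43 + √2667849] ≈ (1/2)(43 + 1633.3551) = 838.1776.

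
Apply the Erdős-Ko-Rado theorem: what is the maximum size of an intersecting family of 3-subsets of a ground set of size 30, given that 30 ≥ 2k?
max |F| = C(29, 2) = 406

The Erdős-Ko-Rado theorem states: for n ≥ 2k, an intersecting family of k-subsets of an n-element set has size at most C(n − 1, k − 1), with equality for 'star' families {A ⊆ [n] : |A| = k, i ∈ A} (fix an element i). For n = 30, k = 3: C(29, 2) = 406.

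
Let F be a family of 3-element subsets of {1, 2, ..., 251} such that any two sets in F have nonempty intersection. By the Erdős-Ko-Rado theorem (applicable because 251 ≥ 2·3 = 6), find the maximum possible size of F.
max |F| = C(250, 2) = 31125

The Erdős-Ko-Rado theorem states: for n ≥ 2k, an intersecting family of k-subsets of an n-element set has size at most C(n − 1, k − 1), with equality for 'star' families {A ⊆ [n] : |A| = k, i ∈ A} (fix an element i). For n = 251, k = 3: C(250, 2) = 31125.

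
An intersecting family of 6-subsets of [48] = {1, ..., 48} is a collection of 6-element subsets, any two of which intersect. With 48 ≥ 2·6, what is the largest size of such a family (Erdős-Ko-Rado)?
max |F| = C(47, 5) = 1533939

The Erdős-Ko-Rado theorem states: for n ≥ 2k, an intersecting family of k-subsets of an n-element set has size at most C(n − 1, k − 1), with equality for 'star' families {A ⊆ [n] : |A| = k, i ∈ A} (fix an element i). For n = 48, k = 6: C(47, 5) = 1533939.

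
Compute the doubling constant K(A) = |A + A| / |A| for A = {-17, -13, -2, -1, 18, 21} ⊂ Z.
K = |A + A| / |A| = 21/6 = 7/2

Enumerate A + A = {a + b : a, b ∈ A}. With |A| = 6, there are |A|^2 = 36 ordered sum pairs; collecting distinct values, A + A = {-34, -30, -26, -19, -18, -15, -14, -4, -3, -2, 1, 4, 5, 8, 16, 17, 19, 20, 36, 39, 42}, so |A + A| = 21. Thus K = 21/6 = 7/2. For comparison, the minimum possible |A + A| over all 6-element sets is 2·6 − 1 = 11 (so min K = 11/6), attained only by arithmetic progressions.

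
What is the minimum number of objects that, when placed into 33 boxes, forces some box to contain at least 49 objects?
n = (49 − 1)·33 + 1 = 1585

By the generalised pigeonhole principle, to guarantee some box contains ≥ r objects we need more than (r − 1) · k objects total. Threshold: n = (r − 1) · k + 1. With r = 49 and k = 33: n = 48 · 33 + 1 = 1584 + 1 = 1585. For n = 1584 = 48 · 33, we can put exactly 48 objects in every box, avoiding 49 in any single one — so 1585 is tight.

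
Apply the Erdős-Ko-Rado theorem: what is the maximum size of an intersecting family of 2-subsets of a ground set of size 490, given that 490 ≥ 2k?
max |F| = C(489, 1) = 489

The Erdős-Ko-Rado theorem states: for n ≥ 2k, an intersecting family of k-subsets of an n-element set has size at most C(n − 1, k − 1), with equality for 'star' families {A ⊆ [n] : |A| = k, i ∈ A} (fix an element i). For n = 490, k = 2: C(489, 1) = 489.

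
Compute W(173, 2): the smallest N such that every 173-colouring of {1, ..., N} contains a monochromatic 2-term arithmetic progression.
W(173, 2) = 173 + 1 = 174

A 2-term AP is any pair of integers, so a monochromatic 2-AP exists iff some colour is used at least twice. With 173 colours, the colouring i ↦ i on {1, ..., 173} uses each colour once, avoiding any monochromatic pair, so W(173, 2) > 173. For {1, ..., 174}, pigeonhole forces two integers of the same colour, which form a monochromatic 2-AP. Hence W(173, 2) = 174.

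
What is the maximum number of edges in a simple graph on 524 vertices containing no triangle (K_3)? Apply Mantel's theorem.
ex(524, K_3) = ⌊524^2/4⌋ = 68644

Mantel (1907): a triangle-free graph on n vertices has at most ⌊n^2/4⌋ edges, with equality for the complete bipartite graph K_{⌊n/2⌋, ⌈n/2⌉}. For n = 524: ⌊524^2/4⌋ = ⌊274576/4⌋ = 68644. The extremal graph is K_{262, 262}, which has 262·262 = 68644 edges.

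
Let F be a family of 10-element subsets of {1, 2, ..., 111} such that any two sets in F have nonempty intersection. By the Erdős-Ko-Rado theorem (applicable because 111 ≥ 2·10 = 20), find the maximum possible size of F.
max |F| = C(110, 9) = 4643330358810

The Erdős-Ko-Rado theorem states: for n ≥ 2k, an intersecting family of k-subsets of an n-element set has size at most C(n − 1, k − 1), with equality for 'star' families {A ⊆ [n] : |A| = k, i ∈ A} (fix an element i). For n = 111, k = 10: C(110, 9) = 4643330358810.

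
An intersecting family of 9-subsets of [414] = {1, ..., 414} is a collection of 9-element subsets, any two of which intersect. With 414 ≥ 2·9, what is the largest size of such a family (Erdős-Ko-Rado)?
max |F| = C(413, 8) = 19609040195022817

The Erdős-Ko-Rado theorem states: for n ≥ 2k, an intersecting family of k-subsets of an n-element set has size at most C(n − 1, k − 1), with equality for 'star' families {A ⊆ [n] : |A| = k, i ∈ A} (fix an element i). For n = 414, k = 9: C(413, 8) = 19609040195022817.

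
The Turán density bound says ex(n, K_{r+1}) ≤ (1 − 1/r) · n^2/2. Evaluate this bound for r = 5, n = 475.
Turán density bound = (4/5) · 475^2/2 = 90250

Turán's theorem: ex(n, K_{r+1}) is achieved by the complete r-partite Turán graph T(n, r) with parts as balanced as possible, and is at most (1 − 1/r) · n^2/2. For r = 5, n = 475: the density bound is (4/5) · 225625/2 = 90250. Since 5 ∣ 475, the Turán graph T(475, 5) has parts of equal size 95, and its edge count e(T(475, 5)) = 90250 attains the density bound exactly.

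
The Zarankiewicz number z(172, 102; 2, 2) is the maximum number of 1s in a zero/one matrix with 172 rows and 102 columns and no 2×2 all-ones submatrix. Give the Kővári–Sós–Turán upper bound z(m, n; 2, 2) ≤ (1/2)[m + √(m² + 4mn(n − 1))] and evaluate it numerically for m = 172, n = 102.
z(172, 102; 2, 2) ≤ (1/2)[172 + √(172² + 4·172·102·101)] = (1/2)[172 + √7117360] = 1419.919

Kővári–Sós–Turán: let r_1, ..., r_172 be the row sums and z = Σ r_i the total number of 1s. Each pair of columns can share at most one row with both entries 1 (else a 2×2 all-ones block appears), so Σ_i C(r_i, 2) ≤ C(102, 2) = 5151. By convexity Σ_i C(r_i, 2) ≥ 172·C(z/172, 2) = z(z − 172)/(2·172), giving z² − 172z − 172·102·101 ≤ 0 and hence z ≤ (1/2)[172 + √(29584 + 4·1771944)] = (1/2)[172 + √7117360] ≈ (1/2)(172 + 2667.8381) = 1419.919.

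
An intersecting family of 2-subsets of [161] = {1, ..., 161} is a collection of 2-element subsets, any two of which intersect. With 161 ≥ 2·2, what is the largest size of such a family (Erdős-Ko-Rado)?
max |F| = C(160, 1) = 160

Erdős-Ko-Rado (1961): when n ≥ 2k, max |F| = C(n−1, k−1). The bound is attained by the star {A : i ∈ A} for any fixed i ∈ [n]. Here C(161−1, 2−1) = C(160, 1) = 160.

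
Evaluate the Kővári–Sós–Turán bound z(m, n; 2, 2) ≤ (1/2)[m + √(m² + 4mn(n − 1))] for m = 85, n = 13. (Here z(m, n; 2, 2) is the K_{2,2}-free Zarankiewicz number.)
z(85, 13; 2, 2) ≤ (1/2)[85 + √(85² + 4·85·13·12)] = (1/2)[85 + √60265] = 165.2447

Kővári–Sós–Turán: let r_1, ..., r_85 be the row sums and z = Σ r_i the total number of 1s. Each pair of columns can share at most one row with both entries 1 (else a 2×2 all-ones block appears), so Σ_i C(r_i, 2) ≤ C(13, 2) = 78. By convexity Σ_i C(r_i, 2) ≥ 85·C(z/85, 2) = z(z − 85)/(2·85), giving z² − 85z − 85·13·12 ≤ 0 and hence z ≤ (1/2)[85 + √(7225 + 4·13260)] = (1/2)[85 + √60265] ≈ (1/2)(85 + 245.4893) = 165.2447.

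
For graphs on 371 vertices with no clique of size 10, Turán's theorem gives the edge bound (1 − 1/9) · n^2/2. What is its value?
Turán density bound = (8/9) · 371^2/2 = 550564/9 ≈ 61173.7778

Turán's theorem: ex(n, K_{r+1}) is achieved by the complete r-partite Turán graph T(n, r) with parts as balanced as possible, and is at most (1 − 1/r) · n^2/2. For r = 9, n = 371: the density bound is (8/9) · 137641/2 = 550564/9 ≈ 61173.7778. The integer-valued extremum is e(T(371, 9)) = 61173, which is strictly less than the density bound 550564/9 since 9 ∤ 371 (the parts of T(371, 9) cannot all be equal).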